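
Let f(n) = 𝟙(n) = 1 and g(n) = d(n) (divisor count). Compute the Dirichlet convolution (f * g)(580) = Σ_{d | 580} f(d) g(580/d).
(𝟙 * d)(580) = 54

Divisors of 580: [1, 2, 4, 5, 10, 20, 29, 58, 116, 145, 290, 580]. For each d | 580:
  d = 1: 𝟙(1) · d(580/1) = 1 · 12 = 12
  d = 2: 𝟙(2) · d(580/2) = 1 · 8 = 8
  d = 4: 𝟙(4) · d(580/4) = 1 · 4 = 4
  d = 5: 𝟙(5) · d(580/5) = 1 · 6 = 6
  d = 10: 𝟙(10) · d(580/10) = 1 · 4 = 4
  d = 20: 𝟙(20) · d(580/20) = 1 · 2 = 2
  d = 29: 𝟙(29) · d(580/29) = 1 · 6 = 6
  d = 58: 𝟙(58) · d(580/58) = 1 · 4 = 4
  d = 116: 𝟙(116) · d(580/116) = 1 · 2 = 2
  d = 145: 𝟙(145) · d(580/145) = 1 · 3 = 3
  d = 290: 𝟙(290) · d(580/290) = 1 · 2 = 2
  d = 580: 𝟙(580) · d(580/580) = 1 · 1 = 1
Summing: (𝟙 * d)(580) = 12 + 8 + 4 + 6 + 4 + 2 + 6 + 4 + 2 + 3 + 2 + 1 = 54.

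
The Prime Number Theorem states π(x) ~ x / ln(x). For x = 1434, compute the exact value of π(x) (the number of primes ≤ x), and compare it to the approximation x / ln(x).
π(1434) = 227;  x/ln(x) ≈ 197.30;  relative error ≈ 13.08%.

Directly count primes up to 1434: π(1434) = 227. The PNT approximation gives 1434/ln(1434) ≈ 1434/7.26822 ≈ 197.30. Relative error (π(x) − x/ln(x)) / π(x) ≈ 13.08%; the approximation is known to undercount slightly (Li(x) is a better estimate).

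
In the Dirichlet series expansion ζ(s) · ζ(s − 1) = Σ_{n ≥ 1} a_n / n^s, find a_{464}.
σ(464) = 930

In the product (Σ m^0/m^s)(Σ k / k^s) = Σ (Σ_{d | n} d) / n^s, the coefficient of 1/n^s is σ(n) = Σ_{d | n} d. For n = 464, divisors are [1, 2, 4, 8, 16, 29, 58, 116, 232, 464]; summing: σ(464) = 930.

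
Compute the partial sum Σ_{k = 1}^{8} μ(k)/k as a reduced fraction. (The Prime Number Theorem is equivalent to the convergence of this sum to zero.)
Σ μ(k)/k = -1/105

Values of μ(k) for 1 ≤ k ≤ 8: μ(1) = 1, μ(2) = -1, μ(3) = -1, μ(5) = -1, μ(6) = 1, μ(7) = -1, with μ = 0 on non-squarefree integers. Summing μ(k)/k for k where μ(k) ≠ 0 gives -1/105 ≈ -0.0095. (PNT ⟺ this sum → 0 as n → ∞.)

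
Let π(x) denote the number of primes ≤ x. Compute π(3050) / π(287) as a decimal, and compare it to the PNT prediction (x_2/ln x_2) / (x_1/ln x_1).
π(3050)/π(287) = 437/61 ≈ 7.1639;  PNT prediction ≈ 7.4966.

π(287) = 61 and π(3050) = 437, so π(3050)/π(287) ≈ 7.1639. The PNT-predicted ratio is (3050/ln(3050)) / (287/ln(287)) ≈ 7.4966. The two agree to within a few percent, as expected.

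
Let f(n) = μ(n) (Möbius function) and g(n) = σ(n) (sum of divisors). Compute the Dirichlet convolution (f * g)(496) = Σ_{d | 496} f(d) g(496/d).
(μ * σ)(496) = 496

Divisors of 496: [1, 2, 4, 8, 16, 31, 62, 124, 248, 496]. For each d | 496:
  d = 1: μ(1) · σ(496/1) = 1 · 992 = 992
  d = 2: μ(2) · σ(496/2) = -1 · 480 = -480
  d = 4: μ(4) · σ(496/4) = 0 · 224 = 0
  d = 8: μ(8) · σ(496/8) = 0 · 96 = 0
  d = 16: μ(16) · σ(496/16) = 0 · 32 = 0
  d = 31: μ(31) · σ(496/31) = -1 · 31 = -31
  d = 62: μ(62) · σ(496/62) = 1 · 15 = 15
  d = 124: μ(124) · σ(496/124) = 0 · 7 = 0
  d = 248: μ(248) · σ(496/248) = 0 · 3 = 0
  d = 496: μ(496) · σ(496/496) = 0 · 1 = 0
Summing: (μ * σ)(496) = 992 + -480 + 0 + 0 + 0 + -31 + 15 + 0 + 0 + 0 = 496.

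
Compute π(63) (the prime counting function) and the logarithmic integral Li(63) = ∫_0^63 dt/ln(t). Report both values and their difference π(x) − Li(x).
π(63) = 18;  Li(63) ≈ 21.69;  π(x) − Li(x) ≈ -3.69.

Direct count of primes ≤ 63 gives π(63) = 18. Numerical evaluation of the logarithmic integral gives Li(63) ≈ 21.69. The difference π(x) − Li(x) ≈ -3.69 is typically negative for small/moderate x (Li(x) overestimates), though Littlewood's theorem shows this sign changes infinitely often.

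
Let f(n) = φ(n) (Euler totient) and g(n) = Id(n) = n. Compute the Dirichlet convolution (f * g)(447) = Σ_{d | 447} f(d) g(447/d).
(φ * Id)(447) = 1485

Divisors of 447: [1, 3, 149, 447]. For each d | 447:
  d = 1: φ(1) · Id(447/1) = 1 · 447 = 447
  d = 3: φ(3) · Id(447/3) = 2 · 149 = 298
  d = 149: φ(149) · Id(447/149) = 148 · 3 = 444
  d = 447: φ(447) · Id(447/447) = 296 · 1 = 296
Summing: (φ * Id)(447) = 447 + 298 + 444 + 296 = 1485.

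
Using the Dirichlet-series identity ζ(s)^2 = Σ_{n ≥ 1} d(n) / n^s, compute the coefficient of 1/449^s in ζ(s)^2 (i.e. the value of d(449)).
d(449) = 2

ζ(s)^2 = (Σ 1/m^s)(Σ 1/k^s). The coefficient of 1/n^s in the product is the number of ordered pairs (m, k) with mk = n, which equals d(n). For n = 449, divisors are [1, 449], so d(449) = 2.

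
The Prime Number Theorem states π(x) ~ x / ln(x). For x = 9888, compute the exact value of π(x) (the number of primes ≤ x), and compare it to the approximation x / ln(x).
π(9888) = 1220;  x/ln(x) ≈ 1074.89;  relative error ≈ 11.89%.

Directly count primes up to 9888: π(9888) = 1220. The PNT approximation gives 9888/ln(9888) ≈ 9888/9.19908 ≈ 1074.89. Relative error (π(x) − x/ln(x)) / π(x) ≈ 11.89%; the approximation is known to undercount slightly (Li(x) is a better estimate).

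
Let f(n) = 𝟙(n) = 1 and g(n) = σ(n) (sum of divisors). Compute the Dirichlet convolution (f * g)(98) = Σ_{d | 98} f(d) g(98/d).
(𝟙 * σ)(98) = 264

Divisors of 98: [1, 2, 7, 14, 49, 98]. For each d | 98:
  d = 1: 𝟙(1) · σ(98/1) = 1 · 171 = 171
  d = 2: 𝟙(2) · σ(98/2) = 1 · 57 = 57
  d = 7: 𝟙(7) · σ(98/7) = 1 · 24 = 24
  d = 14: 𝟙(14) · σ(98/14) = 1 · 8 = 8
  d = 49: 𝟙(49) · σ(98/49) = 1 · 3 = 3
  d = 98: 𝟙(98) · σ(98/98) = 1 · 1 = 1
Summing: (𝟙 * σ)(98) = 171 + 57 + 24 + 8 + 3 + 1 = 264.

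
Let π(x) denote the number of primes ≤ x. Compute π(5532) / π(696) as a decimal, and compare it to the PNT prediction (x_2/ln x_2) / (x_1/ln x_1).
π(5532)/π(696) = 732/125 ≈ 5.8560;  PNT prediction ≈ 6.0365.

π(696) = 125 and π(5532) = 732, so π(5532)/π(696) ≈ 5.8560. The PNT-predicted ratio is (5532/ln(5532)) / (696/ln(696)) ≈ 6.0365. The two agree to within a few percent, as expected.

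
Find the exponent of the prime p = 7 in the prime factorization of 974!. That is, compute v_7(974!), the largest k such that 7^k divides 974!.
v_7(974!) = 160

Legendre's formula: v_p(n!) = Σ_{k ≥ 1} ⌊n / p^k⌋. For p = 7, n = 974, the terms are:
  ⌊974/7^1⌋ = ⌊974/7⌋ = 139
  ⌊974/7^2⌋ = ⌊974/49⌋ = 19
  ⌊974/7^3⌋ = ⌊974/343⌋ = 2
(the next term ⌊974/7^4⌋ = 0, terminating the sum). Summing: v_7(974!) = 139 + 19 + 2 = 160.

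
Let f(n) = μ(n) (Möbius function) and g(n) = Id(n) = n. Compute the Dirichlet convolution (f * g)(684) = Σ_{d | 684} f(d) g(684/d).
(μ * Id)(684) = 216

Divisors of 684: [1, 2, 3, 4, 6, 9, 12, 18, 19, 36, 38, 57, 76, 114, 171, 228, 342, 684]. For each d | 684:
  d = 1: μ(1) · Id(684/1) = 1 · 684 = 684
  d = 2: μ(2) · Id(684/2) = -1 · 342 = -342
  d = 3: μ(3) · Id(684/3) = -1 · 228 = -228
  d = 4: μ(4) · Id(684/4) = 0 · 171 = 0
  d = 6: μ(6) · Id(684/6) = 1 · 114 = 114
  d = 9: μ(9) · Id(684/9) = 0 · 76 = 0
  d = 12: μ(12) · Id(684/12) = 0 · 57 = 0
  d = 18: μ(18) · Id(684/18) = 0 · 38 = 0
  d = 19: μ(19) · Id(684/19) = -1 · 36 = -36
  d = 36: μ(36) · Id(684/36) = 0 · 19 = 0
  d = 38: μ(38) · Id(684/38) = 1 · 18 = 18
  d = 57: μ(57) · Id(684/57) = 1 · 12 = 12
  d = 76: μ(76) · Id(684/76) = 0 · 9 = 0
  d = 114: μ(114) · Id(684/114) = -1 · 6 = -6
  d = 171: μ(171) · Id(684/171) = 0 · 4 = 0
  d = 228: μ(228) · Id(684/228) = 0 · 3 = 0
  d = 342: μ(342) · Id(684/342) = 0 · 2 = 0
  d = 684: μ(684) · Id(684/684) = 0 · 1 = 0
Summing: (μ * Id)(684) = 684 + -342 + -228 + 0 + 114 + 0 + 0 + 0 + -36 + 0 + 18 + 12 + 0 + -6 + 0 + 0 + 0 + 0 = 216.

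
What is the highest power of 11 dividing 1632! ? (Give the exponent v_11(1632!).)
v_11(1632!) = 162

Legendre's formula: v_p(n!) = Σ_{k ≥ 1} ⌊n / p^k⌋. For p = 11, n = 1632, the terms are:
  ⌊1632/11^1⌋ = ⌊1632/11⌋ = 148
  ⌊1632/11^2⌋ = ⌊1632/121⌋ = 13
  ⌊1632/11^3⌋ = ⌊1632/1331⌋ = 1
(the next term ⌊1632/11^4⌋ = 0, terminating the sum). Summing: v_11(1632!) = 148 + 13 + 1 = 162.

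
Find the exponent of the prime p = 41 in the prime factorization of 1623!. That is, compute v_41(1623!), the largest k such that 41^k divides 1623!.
v_41(1623!) = 39

Legendre's formula: v_p(n!) = Σ_{k ≥ 1} ⌊n / p^k⌋. For p = 41, n = 1623, the terms are:
  ⌊1623/41^1⌋ = ⌊1623/41⌋ = 39
(the next term ⌊1623/41^2⌋ = 0, terminating the sum). Summing: v_41(1623!) = 39 = 39.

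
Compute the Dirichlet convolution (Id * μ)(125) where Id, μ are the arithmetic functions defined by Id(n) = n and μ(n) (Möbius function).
(Id * μ)(125) = 100

Divisors of 125: [1, 5, 25, 125]. For each d | 125:
  d = 1: Id(1) · μ(125/1) = 1 · 0 = 0
  d = 5: Id(5) · μ(125/5) = 5 · 0 = 0
  d = 25: Id(25) · μ(125/25) = 25 · -1 = -25
  d = 125: Id(125) · μ(125/125) = 125 · 1 = 125
Summing: (Id * μ)(125) = 0 + 0 + -25 + 125 = 100.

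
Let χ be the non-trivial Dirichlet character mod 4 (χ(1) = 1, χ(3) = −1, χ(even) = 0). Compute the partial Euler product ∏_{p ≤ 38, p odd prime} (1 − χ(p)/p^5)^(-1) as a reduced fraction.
∏ = 36434162976122653852428171915209665920933190877591375/36574689167094305070442169349729960875390257302863872

The odd primes p ≤ 38 are [3, 5, 7, 11, 13, 17, 19, 23, 29, 31, 37]. For each, χ(p) = 1 if p ≡ 1 mod 4, χ(p) = −1 if p ≡ 3 mod 4. Taking (1 − χ(p)/p^5)^(-1) = p^5/(p^5 − χ(p)): (1 − (-1)/3^5)^(-1) · (1 − (1)/5^5)^(-1) · (1 − (-1)/7^5)^(-1) · (1 − (-1)/11^5)^(-1) · (1 − (1)/13^5)^(-1) · (1 − (1)/17^5)^(-1) · (1 − (-1)/19^5)^(-1) · (1 − (-1)/23^5)^(-1) · (1 − (1)/29^5)^(-1) · (1 − (-1)/31^5)^(-1) · (1 − (1)/37^5)^(-1) = 36434162976122653852428171915209665920933190877591375/36574689167094305070442169349729960875390257302863872.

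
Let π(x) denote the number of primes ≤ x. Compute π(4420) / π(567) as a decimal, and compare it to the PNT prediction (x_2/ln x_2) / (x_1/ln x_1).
π(4420)/π(567) = 600/103 ≈ 5.8252;  PNT prediction ≈ 5.8883.

π(567) = 103 and π(4420) = 600, so π(4420)/π(567) ≈ 5.8252. The PNT-predicted ratio is (4420/ln(4420)) / (567/ln(567)) ≈ 5.8883. The two agree to within a few percent, as expected.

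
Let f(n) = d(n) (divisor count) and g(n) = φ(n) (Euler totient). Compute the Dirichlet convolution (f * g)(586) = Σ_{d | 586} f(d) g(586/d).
(d * φ)(586) = 882

Divisors of 586: [1, 2, 293, 586]. For each d | 586:
  d = 1: d(1) · φ(586/1) = 1 · 292 = 292
  d = 2: d(2) · φ(586/2) = 2 · 292 = 584
  d = 293: d(293) · φ(586/293) = 2 · 1 = 2
  d = 586: d(586) · φ(586/586) = 4 · 1 = 4
Summing: (d * φ)(586) = 292 + 584 + 2 + 4 = 882.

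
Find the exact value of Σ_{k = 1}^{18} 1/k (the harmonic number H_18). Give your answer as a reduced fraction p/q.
H_18 = 14274301/4084080

Direct summation: H_18 = 1 + 1/2 + ... + 1/18. The least common denominator is lcm(1, ..., 18) = 12252240; over this denominator the numerator is 12252240 + 6126120 + 4084080 + 3063060 + 2450448 + 2042040 + 1750320 + 1531530 + 1361360 + 1225224 + 1113840 + 1021020 + 942480 + 875160 + 816816 + 765765 + 720720 + 680680 = 42822903, so H_18 = 42822903/12252240; reducing by gcd(42822903, 12252240) = 3 gives 14274301/4084080 ≈ 3.49511. (The PNT-adjacent estimate ln(18) + γ ≈ 3.46759 matches within O(1/n).)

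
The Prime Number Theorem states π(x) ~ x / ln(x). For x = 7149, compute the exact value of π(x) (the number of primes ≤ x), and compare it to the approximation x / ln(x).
π(7149) = 914;  x/ln(x) ≈ 805.55;  relative error ≈ 11.87%.

Directly count primes up to 7149: π(7149) = 914. The PNT approximation gives 7149/ln(7149) ≈ 7149/8.87473 ≈ 805.55. Relative error (π(x) − x/ln(x)) / π(x) ≈ 11.87%; the approximation is known to undercount slightly (Li(x) is a better estimate).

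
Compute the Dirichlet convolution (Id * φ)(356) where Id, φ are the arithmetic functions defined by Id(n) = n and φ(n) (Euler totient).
(Id * φ)(356) = 1416

Divisors of 356: [1, 2, 4, 89, 178, 356]. For each d | 356:
  d = 1: Id(1) · φ(356/1) = 1 · 176 = 176
  d = 2: Id(2) · φ(356/2) = 2 · 88 = 176
  d = 4: Id(4) · φ(356/4) = 4 · 88 = 352
  d = 89: Id(89) · φ(356/89) = 89 · 2 = 178
  d = 178: Id(178) · φ(356/178) = 178 · 1 = 178
  d = 356: Id(356) · φ(356/356) = 356 · 1 = 356
Summing: (Id * φ)(356) = 176 + 176 + 352 + 178 + 178 + 356 = 1416.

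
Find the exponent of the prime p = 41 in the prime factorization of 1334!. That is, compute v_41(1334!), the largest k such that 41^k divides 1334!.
v_41(1334!) = 32

Legendre's formula: v_p(n!) = Σ_{k ≥ 1} ⌊n / p^k⌋. For p = 41, n = 1334, the terms are:
  ⌊1334/41^1⌋ = ⌊1334/41⌋ = 32
(the next term ⌊1334/41^2⌋ = 0, terminating the sum). Summing: v_41(1334!) = 32 = 32.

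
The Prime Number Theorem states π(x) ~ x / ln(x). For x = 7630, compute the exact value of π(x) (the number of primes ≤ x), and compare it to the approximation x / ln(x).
π(7630) = 968;  x/ln(x) ≈ 853.48;  relative error ≈ 11.83%.

Directly count primes up to 7630: π(7630) = 968. The PNT approximation gives 7630/ln(7630) ≈ 7630/8.93984 ≈ 853.48. Relative error (π(x) − x/ln(x)) / π(x) ≈ 11.83%; the approximation is known to undercount slightly (Li(x) is a better estimate).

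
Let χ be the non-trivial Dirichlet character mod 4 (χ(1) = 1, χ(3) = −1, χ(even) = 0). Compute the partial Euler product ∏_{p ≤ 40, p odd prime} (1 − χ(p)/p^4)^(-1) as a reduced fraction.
∏ = 36907491853859640421662745584761054387/37320078298954450639637508295357366272

The odd primes p ≤ 40 are [3, 5, 7, 11, 13, 17, 19, 23, 29, 31, 37]. For each, χ(p) = 1 if p ≡ 1 mod 4, χ(p) = −1 if p ≡ 3 mod 4. Taking (1 − χ(p)/p^4)^(-1) = p^4/(p^4 − χ(p)): (1 − (-1)/3^4)^(-1) · (1 − (1)/5^4)^(-1) · (1 − (-1)/7^4)^(-1) · (1 − (-1)/11^4)^(-1) · (1 − (1)/13^4)^(-1) · (1 − (1)/17^4)^(-1) · (1 − (-1)/19^4)^(-1) · (1 − (-1)/23^4)^(-1) · (1 − (1)/29^4)^(-1) · (1 − (-1)/31^4)^(-1) · (1 − (1)/37^4)^(-1) = 36907491853859640421662745584761054387/37320078298954450639637508295357366272.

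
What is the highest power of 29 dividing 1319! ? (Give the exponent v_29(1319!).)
v_29(1319!) = 46

Legendre's formula: v_p(n!) = Σ_{k ≥ 1} ⌊n / p^k⌋. For p = 29, n = 1319, the terms are:
  ⌊1319/29^1⌋ = ⌊1319/29⌋ = 45
  ⌊1319/29^2⌋ = ⌊1319/841⌋ = 1
(the next term ⌊1319/29^3⌋ = 0, terminating the sum). Summing: v_29(1319!) = 45 + 1 = 46.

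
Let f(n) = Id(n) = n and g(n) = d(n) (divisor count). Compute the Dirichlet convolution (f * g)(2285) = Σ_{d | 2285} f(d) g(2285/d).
(Id * d)(2285) = 3213

Divisors of 2285: [1, 5, 457, 2285]. For each d | 2285:
  d = 1: Id(1) · d(2285/1) = 1 · 4 = 4
  d = 5: Id(5) · d(2285/5) = 5 · 2 = 10
  d = 457: Id(457) · d(2285/457) = 457 · 2 = 914
  d = 2285: Id(2285) · d(2285/2285) = 2285 · 1 = 2285
Summing: (Id * d)(2285) = 4 + 10 + 914 + 2285 = 3213.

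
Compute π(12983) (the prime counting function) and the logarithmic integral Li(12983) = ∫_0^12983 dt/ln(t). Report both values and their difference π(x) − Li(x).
π(12983) = 1547;  Li(12983) ≈ 1565.31;  π(x) − Li(x) ≈ -18.31.

Direct count of primes ≤ 12983 gives π(12983) = 1547. Numerical evaluation of the logarithmic integral gives Li(12983) ≈ 1565.31. The difference π(x) − Li(x) ≈ -18.31 is typically negative for small/moderate x (Li(x) overestimates), though Littlewood's theorem shows this sign changes infinitely often.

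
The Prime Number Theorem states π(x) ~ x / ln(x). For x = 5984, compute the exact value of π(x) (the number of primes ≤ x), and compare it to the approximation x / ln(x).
π(5984) = 782;  x/ln(x) ≈ 688.07;  relative error ≈ 12.01%.

Directly count primes up to 5984: π(5984) = 782. The PNT approximation gives 5984/ln(5984) ≈ 5984/8.69684 ≈ 688.07. Relative error (π(x) − x/ln(x)) / π(x) ≈ 12.01%; the approximation is known to undercount slightly (Li(x) is a better estimate).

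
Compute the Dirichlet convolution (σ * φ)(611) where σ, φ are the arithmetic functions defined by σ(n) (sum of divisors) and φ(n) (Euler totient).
(σ * φ)(611) = 2444

Divisors of 611: [1, 13, 47, 611]. For each d | 611:
  d = 1: σ(1) · φ(611/1) = 1 · 552 = 552
  d = 13: σ(13) · φ(611/13) = 14 · 46 = 644
  d = 47: σ(47) · φ(611/47) = 48 · 12 = 576
  d = 611: σ(611) · φ(611/611) = 672 · 1 = 672
Summing: (σ * φ)(611) = 552 + 644 + 576 + 672 = 2444.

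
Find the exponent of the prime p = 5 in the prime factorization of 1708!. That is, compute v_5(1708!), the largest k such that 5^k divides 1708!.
v_5(1708!) = 424

Legendre's formula: v_p(n!) = Σ_{k ≥ 1} ⌊n / p^k⌋. For p = 5, n = 1708, the terms are:
  ⌊1708/5^1⌋ = ⌊1708/5⌋ = 341
  ⌊1708/5^2⌋ = ⌊1708/25⌋ = 68
  ⌊1708/5^3⌋ = ⌊1708/125⌋ = 13
  ⌊1708/5^4⌋ = ⌊1708/625⌋ = 2
(the next term ⌊1708/5^5⌋ = 0, terminating the sum). Summing: v_5(1708!) = 341 + 68 + 13 + 2 = 424.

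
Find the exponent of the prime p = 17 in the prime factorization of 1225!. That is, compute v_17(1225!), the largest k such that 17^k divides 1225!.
v_17(1225!) = 76

Legendre's formula: v_p(n!) = Σ_{k ≥ 1} ⌊n / p^k⌋. For p = 17, n = 1225, the terms are:
  ⌊1225/17^1⌋ = ⌊1225/17⌋ = 72
  ⌊1225/17^2⌋ = ⌊1225/289⌋ = 4
(the next term ⌊1225/17^3⌋ = 0, terminating the sum). Summing: v_17(1225!) = 72 + 4 = 76.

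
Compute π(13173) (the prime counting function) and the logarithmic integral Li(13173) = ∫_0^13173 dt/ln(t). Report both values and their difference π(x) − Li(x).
π(13173) = 1567;  Li(13173) ≈ 1585.36;  π(x) − Li(x) ≈ -18.36.

Direct count of primes ≤ 13173 gives π(13173) = 1567. Numerical evaluation of the logarithmic integral gives Li(13173) ≈ 1585.36. The difference π(x) − Li(x) ≈ -18.36 is typically negative for small/moderate x (Li(x) overestimates), though Littlewood's theorem shows this sign changes infinitely often.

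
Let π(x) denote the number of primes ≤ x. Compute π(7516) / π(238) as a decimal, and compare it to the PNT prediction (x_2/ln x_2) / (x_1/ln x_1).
π(7516)/π(238) = 951/51 ≈ 18.6471;  PNT prediction ≈ 19.3633.

π(238) = 51 and π(7516) = 951, so π(7516)/π(238) ≈ 18.6471. The PNT-predicted ratio is (7516/ln(7516)) / (238/ln(238)) ≈ 19.3633. The two agree to within a few percent, as expected.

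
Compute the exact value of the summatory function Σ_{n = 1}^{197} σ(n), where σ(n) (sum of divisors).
Σ_{n ≤ 197} σ(n) = 31911

Compute σ(n) for each 1 ≤ n ≤ 197: σ(1) = 1, σ(2) = 3, σ(3) = 4, σ(4) = 7, σ(5) = 6, σ(6) = 12, σ(7) = 8, σ(8) = 15, σ(9) = 13, σ(10) = 18, σ(11) = 12, σ(12) = 28, σ(13) = 14, σ(14) = 24, σ(15) = 24, σ(16) = 31, σ(17) = 18, σ(18) = 39, σ(19) = 20, σ(20) = 42, σ(21) = 32, σ(22) = 36, σ(23) = 24, σ(24) = 60, σ(25) = 31, σ(26) = 42, σ(27) = 40, σ(28) = 56, σ(29) = 30, σ(30) = 72, σ(31) = 32, σ(32) = 63, σ(33) = 48, σ(34) = 54, σ(35) = 48, σ(36) = 91, σ(37) = 38, σ(38) = 60, σ(39) = 56, σ(40) = 90, σ(41) = 42, σ(42) = 96, σ(43) = 44, σ(44) = 84, σ(45) = 78, σ(46) = 72, σ(47) = 48, σ(48) = 124, σ(49) = 57, σ(50) = 93, σ(51) = 72, σ(52) = 98, σ(53) = 54, σ(54) = 120, σ(55) = 72, σ(56) = 120, σ(57) = 80, σ(58) = 90, σ(59) = 60, σ(60) = 168, σ(61) = 62, σ(62) = 96, σ(63) = 104, σ(64) = 127, σ(65) = 84, σ(66) = 144, σ(67) = 68, σ(68) = 126, σ(69) = 96, σ(70) = 144, σ(71) = 72, σ(72) = 195, σ(73) = 74, σ(74) = 114, σ(75) = 124, σ(76) = 140, σ(77) = 96, σ(78) = 168, σ(79) = 80, σ(80) = 186, σ(81) = 121, σ(82) = 126, σ(83) = 84, σ(84) = 224, σ(85) = 108, σ(86) = 132, σ(87) = 120, σ(88) = 180, σ(89) = 90, σ(90) = 234, σ(91) = 112, σ(92) = 168, σ(93) = 128, σ(94) = 144, σ(95) = 120, σ(96) = 252, σ(97) = 98, σ(98) = 171, σ(99) = 156, σ(100) = 217, σ(101) = 102, σ(102) = 216, σ(103) = 104, σ(104) = 210, σ(105) = 192, σ(106) = 162, σ(107) = 108, σ(108) = 280, σ(109) = 110, σ(110) = 216, σ(111) = 152, σ(112) = 248, σ(113) = 114, σ(114) = 240, σ(115) = 144, σ(116) = 210, σ(117) = 182, σ(118) = 180, σ(119) = 144, σ(120) = 360, σ(121) = 133, σ(122) = 186, σ(123) = 168, σ(124) = 224, σ(125) = 156, σ(126) = 312, σ(127) = 128, σ(128) = 255, σ(129) = 176, σ(130) = 252, σ(131) = 132, σ(132) = 336, σ(133) = 160, σ(134) = 204, σ(135) = 240, σ(136) = 270, σ(137) = 138, σ(138) = 288, σ(139) = 140, σ(140) = 336, σ(141) = 192, σ(142) = 216, σ(143) = 168, σ(144) = 403, σ(145) = 180, σ(146) = 222, σ(147) = 228, σ(148) = 266, σ(149) = 150, σ(150) = 372, σ(151) = 152, σ(152) = 300, σ(153) = 234, σ(154) = 288, σ(155) = 192, σ(156) = 392, σ(157) = 158, σ(158) = 240, σ(159) = 216, σ(160) = 378, σ(161) = 192, σ(162) = 363, σ(163) = 164, σ(164) = 294, σ(165) = 288, σ(166) = 252, σ(167) = 168, σ(168) = 480, σ(169) = 183, σ(170) = 324, σ(171) = 260, σ(172) = 308, σ(173) = 174, σ(174) = 360, σ(175) = 248, σ(176) = 372, σ(177) = 240, σ(178) = 270, σ(179) = 180, σ(180) = 546, σ(181) = 182, σ(182) = 336, σ(183) = 248, σ(184) = 360, σ(185) = 228, σ(186) = 384, σ(187) = 216, σ(188) = 336, σ(189) = 320, σ(190) = 360, σ(191) = 192, σ(192) = 508, σ(193) = 194, σ(194) = 294, σ(195) = 336, σ(196) = 399, σ(197) = 198. Summing all 197 values: 31911. (Average order: Σ_{n ≤ x} σ(n) ~ (π²/12) x². For x = 197, (π²/12)·197² ≈ 31919.12.)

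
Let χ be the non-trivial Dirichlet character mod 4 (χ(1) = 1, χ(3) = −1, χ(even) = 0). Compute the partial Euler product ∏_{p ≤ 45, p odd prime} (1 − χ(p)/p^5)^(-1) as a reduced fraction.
∏ = 32740559305695385712389870979185370874149053476477367448414215/32866839245274949258617282425703153368289421339680491851218944

The odd primes p ≤ 45 are [3, 5, 7, 11, 13, 17, 19, 23, 29, 31, 37, 41, 43]. For each, χ(p) = 1 if p ≡ 1 mod 4, χ(p) = −1 if p ≡ 3 mod 4. Taking (1 − χ(p)/p^5)^(-1) = p^5/(p^5 − χ(p)): (1 − (-1)/3^5)^(-1) · (1 − (1)/5^5)^(-1) · (1 − (-1)/7^5)^(-1) · (1 − (-1)/11^5)^(-1) · (1 − (1)/13^5)^(-1) · (1 − (1)/17^5)^(-1) · (1 − (-1)/19^5)^(-1) · (1 − (-1)/23^5)^(-1) · (1 − (1)/29^5)^(-1) · (1 − (-1)/31^5)^(-1) · (1 − (1)/37^5)^(-1) · (1 − (1)/41^5)^(-1) · (1 − (-1)/43^5)^(-1) = 32740559305695385712389870979185370874149053476477367448414215/32866839245274949258617282425703153368289421339680491851218944.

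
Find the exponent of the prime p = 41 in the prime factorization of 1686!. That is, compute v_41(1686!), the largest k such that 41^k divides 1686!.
v_41(1686!) = 42

Legendre's formula: v_p(n!) = Σ_{k ≥ 1} ⌊n / p^k⌋. For p = 41, n = 1686, the terms are:
  ⌊1686/41^1⌋ = ⌊1686/41⌋ = 41
  ⌊1686/41^2⌋ = ⌊1686/1681⌋ = 1
(the next term ⌊1686/41^3⌋ = 0, terminating the sum). Summing: v_41(1686!) = 41 + 1 = 42.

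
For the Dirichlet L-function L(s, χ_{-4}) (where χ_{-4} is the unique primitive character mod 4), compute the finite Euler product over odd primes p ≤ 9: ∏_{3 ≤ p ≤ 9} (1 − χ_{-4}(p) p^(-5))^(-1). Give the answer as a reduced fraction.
∏ = 12762815625/12811998848

The odd primes p ≤ 9 are [3, 5, 7]. For each, χ(p) = 1 if p ≡ 1 mod 4, χ(p) = −1 if p ≡ 3 mod 4. Taking (1 − χ(p)/p^5)^(-1) = p^5/(p^5 − χ(p)): (1 − (-1)/3^5)^(-1) · (1 − (1)/5^5)^(-1) · (1 − (-1)/7^5)^(-1) = 12762815625/12811998848.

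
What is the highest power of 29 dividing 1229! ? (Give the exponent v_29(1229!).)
v_29(1229!) = 43

Legendre's formula: v_p(n!) = Σ_{k ≥ 1} ⌊n / p^k⌋. For p = 29, n = 1229, the terms are:
  ⌊1229/29^1⌋ = ⌊1229/29⌋ = 42
  ⌊1229/29^2⌋ = ⌊1229/841⌋ = 1
(the next term ⌊1229/29^3⌋ = 0, terminating the sum). Summing: v_29(1229!) = 42 + 1 = 43.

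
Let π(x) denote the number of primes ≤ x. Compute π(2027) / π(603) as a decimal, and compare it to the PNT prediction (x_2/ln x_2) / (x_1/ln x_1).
π(2027)/π(603) = 307/110 ≈ 2.7909;  PNT prediction ≈ 2.8263.

π(603) = 110 and π(2027) = 307, so π(2027)/π(603) ≈ 2.7909. The PNT-predicted ratio is (2027/ln(2027)) / (603/ln(603)) ≈ 2.8263. The two agree to within a few percent, as expected.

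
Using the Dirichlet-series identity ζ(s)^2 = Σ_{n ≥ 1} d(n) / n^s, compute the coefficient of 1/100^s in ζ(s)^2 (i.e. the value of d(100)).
d(100) = 9

ζ(s)^2 = (Σ 1/m^s)(Σ 1/k^s). The coefficient of 1/n^s in the product is the number of ordered pairs (m, k) with mk = n, which equals d(n). For n = 100, divisors are [1, 2, 4, 5, 10, 20, 25, 50, 100], so d(100) = 9.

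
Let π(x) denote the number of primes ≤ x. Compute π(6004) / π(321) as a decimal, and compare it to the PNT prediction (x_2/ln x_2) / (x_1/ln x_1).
π(6004)/π(321) = 783/66 ≈ 11.8636;  PNT prediction ≈ 12.4077.

π(321) = 66 and π(6004) = 783, so π(6004)/π(321) ≈ 11.8636. The PNT-predicted ratio is (6004/ln(6004)) / (321/ln(321)) ≈ 12.4077. The two agree to within a few percent, as expected.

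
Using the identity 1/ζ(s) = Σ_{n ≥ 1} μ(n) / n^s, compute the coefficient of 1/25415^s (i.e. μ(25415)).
μ(25415) = 1

Factor n = 25415 = 5 · 13 · 17 · 23. μ(n) = 0 if any exponent ≥ 2 (not squarefree); otherwise μ(n) = (−1)^{ω(n)} where ω(n) is the number of distinct prime factors. Applying: μ(25415) = 1.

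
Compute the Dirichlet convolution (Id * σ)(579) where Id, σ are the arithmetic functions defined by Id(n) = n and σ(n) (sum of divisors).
(Id * σ)(579) = 2709

Divisors of 579: [1, 3, 193, 579]. For each d | 579:
  d = 1: Id(1) · σ(579/1) = 1 · 776 = 776
  d = 3: Id(3) · σ(579/3) = 3 · 194 = 582
  d = 193: Id(193) · σ(579/193) = 193 · 4 = 772
  d = 579: Id(579) · σ(579/579) = 579 · 1 = 579
Summing: (Id * σ)(579) = 776 + 582 + 772 + 579 = 2709.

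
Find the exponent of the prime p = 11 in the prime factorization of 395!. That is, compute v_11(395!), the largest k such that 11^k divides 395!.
v_11(395!) = 38

Legendre's formula: v_p(n!) = Σ_{k ≥ 1} ⌊n / p^k⌋. For p = 11, n = 395, the terms are:
  ⌊395/11^1⌋ = ⌊395/11⌋ = 35
  ⌊395/11^2⌋ = ⌊395/121⌋ = 3
(the next term ⌊395/11^3⌋ = 0, terminating the sum). Summing: v_11(395!) = 35 + 3 = 38.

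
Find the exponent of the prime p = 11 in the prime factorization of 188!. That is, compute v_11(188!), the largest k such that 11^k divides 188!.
v_11(188!) = 18

Legendre's formula: v_p(n!) = Σ_{k ≥ 1} ⌊n / p^k⌋. For p = 11, n = 188, the terms are:
  ⌊188/11^1⌋ = ⌊188/11⌋ = 17
  ⌊188/11^2⌋ = ⌊188/121⌋ = 1
(the next term ⌊188/11^3⌋ = 0, terminating the sum). Summing: v_11(188!) = 17 + 1 = 18.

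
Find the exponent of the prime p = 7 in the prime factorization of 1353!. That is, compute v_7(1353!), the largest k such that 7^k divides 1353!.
v_7(1353!) = 223

Legendre's formula: v_p(n!) = Σ_{k ≥ 1} ⌊n / p^k⌋. For p = 7, n = 1353, the terms are:
  ⌊1353/7^1⌋ = ⌊1353/7⌋ = 193
  ⌊1353/7^2⌋ = ⌊1353/49⌋ = 27
  ⌊1353/7^3⌋ = ⌊1353/343⌋ = 3
(the next term ⌊1353/7^4⌋ = 0, terminating the sum). Summing: v_7(1353!) = 193 + 27 + 3 = 223.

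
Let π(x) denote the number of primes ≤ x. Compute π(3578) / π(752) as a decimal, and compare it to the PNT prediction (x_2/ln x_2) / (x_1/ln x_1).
π(3578)/π(752) = 500/133 ≈ 3.7594;  PNT prediction ≈ 3.8510.

π(752) = 133 and π(3578) = 500, so π(3578)/π(752) ≈ 3.7594. The PNT-predicted ratio is (3578/ln(3578)) / (752/ln(752)) ≈ 3.8510. The two agree to within a few percent, as expected.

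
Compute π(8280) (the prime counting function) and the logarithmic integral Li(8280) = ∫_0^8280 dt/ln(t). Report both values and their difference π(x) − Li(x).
π(8280) = 1038;  Li(8280) ≈ 1057.51;  π(x) − Li(x) ≈ -19.51.

Direct count of primes ≤ 8280 gives π(8280) = 1038. Numerical evaluation of the logarithmic integral gives Li(8280) ≈ 1057.51. The difference π(x) − Li(x) ≈ -19.51 is typically negative for small/moderate x (Li(x) overestimates), though Littlewood's theorem shows this sign changes infinitely often.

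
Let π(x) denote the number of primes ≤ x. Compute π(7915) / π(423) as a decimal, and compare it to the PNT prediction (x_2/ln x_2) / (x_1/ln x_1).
π(7915)/π(423) = 999/82 ≈ 12.1829;  PNT prediction ≈ 12.6058.

π(423) = 82 and π(7915) = 999, so π(7915)/π(423) ≈ 12.1829. The PNT-predicted ratio is (7915/ln(7915)) / (423/ln(423)) ≈ 12.6058. The two agree to within a few percent, as expected.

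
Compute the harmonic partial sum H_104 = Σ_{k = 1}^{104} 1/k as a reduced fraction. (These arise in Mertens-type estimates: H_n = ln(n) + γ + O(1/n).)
H_104 = 151628729214843927768244125436857365638449733/29012042540587955997705808574162155756055616

Direct summation: H_104 = 1 + 1/2 + ... + 1/104. The least common denominator is lcm(1, ..., 104) = 725301063514698899942645214354053893901390400; over this denominator the numerator is 725301063514698899942645214354053893901390400 + 362650531757349449971322607177026946950695200 + 241767021171566299980881738118017964633796800 + 181325265878674724985661303588513473475347600 + 145060212702939779988529042870810778780278080 + 120883510585783149990440869059008982316898400 + 103614437644956985706092173479150556271627200 + 90662632939337362492830651794256736737673800 + 80589007057188766660293912706005988211265600 + 72530106351469889994264521435405389390139040 + 65936460319518081812967746759459444900126400 + 60441755292891574995220434529504491158449200 + 55792389501130684610972708796465684146260800 + 51807218822478492853046086739575278135813600 + 48353404234313259996176347623603592926759360 + 45331316469668681246415325897128368368836900 + 42664768442041111761332071432591405523611200 + 40294503528594383330146956353002994105632800 + 38173740184984152628560274439687047047441600 + 36265053175734944997132260717702694695069520 + 34538145881652328568697391159716852090542400 + 32968230159759040906483873379729722450063200 + 31534828848465169562723704971915386691364800 + 30220877646445787497610217264752245579224600 + 29012042540587955997705808574162155756055616 + 27896194750565342305486354398232842073130400 + 26863002352396255553431304235335329403755200 + 25903609411239246426523043369787639067906800 + 25010381500506858618711903943243237720737600 + 24176702117156629998088173811801796463379680 + 23396808500474158062665974656582383674238400 + 22665658234834340623207662948564184184418450 + 21978820106506027270989248919819814966708800 + 21332384221020555880666035716295702761805600 + 20722887528991397141218434695830111254325440 + 20147251764297191665073478176501497052816400 + 19602731446343213511963384171731186321659200 + 19086870092492076314280137219843523523720800 + 18597463167043561536990902932155228048753600 + 18132526587867472498566130358851347347534760 + 17690269841821924388845005228147655948814400 + 17269072940826164284348695579858426045271200 + 16867466593365090696340586380326834741892800 + 16484115079879520453241936689864861225031600 + 16117801411437753332058782541201197642253120 + 15767414424232584781361852485957693345682400 + 15431937521589338296652025837320295614923200 + 15110438823222893748805108632376122789612300 + 14802062520708140815156024782735793753089600 + 14506021270293977998852904287081077878027808 + 14221589480680370587110690477530468507870400 + 13948097375282671152743177199116421036565200 + 13684925726692432074389532346302903658516800 + 13431501176198127776715652117667664701877600 + 13187292063903616362593549351891888980025280 + 12951804705619623213261521684893819533953400 + 12724580061661384209520091479895682349147200 + 12505190750253429309355951971621618860368800 + 12293238364655913558349918887356845659345600 + 12088351058578314999044086905900898231689840 + 11890181369093424589223692038591047441006400 + 11698404250237079031332987328291191837119200 + 11512715293884109522899130386572284030180800 + 11332829117417170311603831474282092092209225 + 11158477900226136922194541759293136829252160 + 10989410053253013635494624459909907483354400 + 10825389007682073133472316632150058117931200 + 10666192110510277940333017858147851380902800 + 10511609616155056520907901657305128897121600 + 10361443764495698570609217347915055627162720 + 10215507936826745069614721328930336533822400 + 10073625882148595832536739088250748526408200 + 9935631007050669862228016634987039642484800 + 9801365723171606755981692085865593160829600 + 9670680846862651999235269524720718585351872 + 9543435046246038157140068609921761761860400 + 9419494331359725973281106679922777842875200 + 9298731583521780768495451466077614024376800 + 9181026120439226581552471067772834100017600 + 9066263293933736249283065179425673673767380 + 8954334117465418517810434745111776467918400 + 8845134920910962194422502614073827974407200 + 8738567030297577107742713425952456553028800 + 8634536470413082142174347789929213022635600 + 8532953688408222352266414286518281104722240 + 8433733296682545348170293190163417370946400 + 8336793833502286206237301314414412573579200 + 8242057539939760226620968344932430612515800 + 8149450151850549437557811397236560605633600 + 8058900705718876666029391270600598821126560 + 7970341357304383515853244113780812020894400 + 7883707212116292390680926242978846672841200 + 7798936166824719354221991552194127891412800 + 7715968760794669148326012918660147807461600 + 7634748036996830525712054887937409409488320 + 7555219411611446874402554316188061394806150 + 7477330551697926803532424890247978287643200 + 7401031260354070407578012391367896876544800 + 7326273368835342423663082973273271655569600 + 7253010635146988999426452143540538939013904 + 7181198648660385147946982320337167266350400 + 7110794740340185293555345238765234253935200 + 7041757898200960193617914702466542659236800 + 6974048687641335576371588599558210518282600 = 3790718230371098194206103135921434140961243325, so H_104 = 3790718230371098194206103135921434140961243325/725301063514698899942645214354053893901390400; reducing by gcd(3790718230371098194206103135921434140961243325, 725301063514698899942645214354053893901390400) = 25 gives 151628729214843927768244125436857365638449733/29012042540587955997705808574162155756055616 ≈ 5.22641. (The PNT-adjacent estimate ln(104) + γ ≈ 5.22161 matches within O(1/n).)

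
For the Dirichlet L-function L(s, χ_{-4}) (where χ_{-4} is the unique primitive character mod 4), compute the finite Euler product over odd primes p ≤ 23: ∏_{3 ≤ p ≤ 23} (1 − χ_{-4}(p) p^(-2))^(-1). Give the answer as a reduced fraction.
∏ = 7900068038863/8628726988800

The odd primes p ≤ 23 are [3, 5, 7, 11, 13, 17, 19, 23]. For each, χ(p) = 1 if p ≡ 1 mod 4, χ(p) = −1 if p ≡ 3 mod 4. Taking (1 − χ(p)/p^2)^(-1) = p^2/(p^2 − χ(p)): (1 − (-1)/3^2)^(-1) · (1 − (1)/5^2)^(-1) · (1 − (-1)/7^2)^(-1) · (1 − (-1)/11^2)^(-1) · (1 − (1)/13^2)^(-1) · (1 − (1)/17^2)^(-1) · (1 − (-1)/19^2)^(-1) · (1 − (-1)/23^2)^(-1) = 7900068038863/8628726988800.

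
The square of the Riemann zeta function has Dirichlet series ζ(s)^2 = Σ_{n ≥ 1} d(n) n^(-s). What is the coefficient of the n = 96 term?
d(96) = 12

ζ(s)^2 = (Σ 1/m^s)(Σ 1/k^s). The coefficient of 1/n^s in the product is the number of ordered pairs (m, k) with mk = n, which equals d(n). For n = 96, divisors are [1, 2, 3, 4, 6, 8, 12, 16, 24, 32, 48, 96], so d(96) = 12.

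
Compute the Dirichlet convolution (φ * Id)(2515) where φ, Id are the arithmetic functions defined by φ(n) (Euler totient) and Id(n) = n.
(φ * Id)(2515) = 9045

Divisors of 2515: [1, 5, 503, 2515]. For each d | 2515:
  d = 1: φ(1) · Id(2515/1) = 1 · 2515 = 2515
  d = 5: φ(5) · Id(2515/5) = 4 · 503 = 2012
  d = 503: φ(503) · Id(2515/503) = 502 · 5 = 2510
  d = 2515: φ(2515) · Id(2515/2515) = 2008 · 1 = 2008
Summing: (φ * Id)(2515) = 2515 + 2012 + 2510 + 2008 = 9045.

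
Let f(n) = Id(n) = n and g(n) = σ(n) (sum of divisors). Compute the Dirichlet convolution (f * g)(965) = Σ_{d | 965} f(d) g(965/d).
(Id * σ)(965) = 4257

Divisors of 965: [1, 5, 193, 965]. For each d | 965:
  d = 1: Id(1) · σ(965/1) = 1 · 1164 = 1164
  d = 5: Id(5) · σ(965/5) = 5 · 194 = 970
  d = 193: Id(193) · σ(965/193) = 193 · 6 = 1158
  d = 965: Id(965) · σ(965/965) = 965 · 1 = 965
Summing: (Id * σ)(965) = 1164 + 970 + 1158 + 965 = 4257.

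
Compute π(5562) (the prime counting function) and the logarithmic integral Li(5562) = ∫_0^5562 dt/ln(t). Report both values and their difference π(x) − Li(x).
π(5562) = 733;  Li(5562) ≈ 749.85;  π(x) − Li(x) ≈ -16.85.

Direct count of primes ≤ 5562 gives π(5562) = 733. Numerical evaluation of the logarithmic integral gives Li(5562) ≈ 749.85. The difference π(x) − Li(x) ≈ -16.85 is typically negative for small/moderate x (Li(x) overestimates), though Littlewood's theorem shows this sign changes infinitely often.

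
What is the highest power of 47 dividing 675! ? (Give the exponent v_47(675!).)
v_47(675!) = 14

Legendre's formula: v_p(n!) = Σ_{k ≥ 1} ⌊n / p^k⌋. For p = 47, n = 675, the terms are:
  ⌊675/47^1⌋ = ⌊675/47⌋ = 14
(the next term ⌊675/47^2⌋ = 0, terminating the sum). Summing: v_47(675!) = 14 = 14.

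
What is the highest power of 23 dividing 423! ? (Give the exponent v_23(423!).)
v_23(423!) = 18

Legendre's formula: v_p(n!) = Σ_{k ≥ 1} ⌊n / p^k⌋. For p = 23, n = 423, the terms are:
  ⌊423/23^1⌋ = ⌊423/23⌋ = 18
(the next term ⌊423/23^2⌋ = 0, terminating the sum). Summing: v_23(423!) = 18 = 18.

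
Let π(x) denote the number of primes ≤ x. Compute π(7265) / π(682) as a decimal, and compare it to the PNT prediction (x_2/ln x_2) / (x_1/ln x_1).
π(7265)/π(682) = 928/123 ≈ 7.5447;  PNT prediction ≈ 7.8179.

π(682) = 123 and π(7265) = 928, so π(7265)/π(682) ≈ 7.5447. The PNT-predicted ratio is (7265/ln(7265)) / (682/ln(682)) ≈ 7.8179. The two agree to within a few percent, as expected.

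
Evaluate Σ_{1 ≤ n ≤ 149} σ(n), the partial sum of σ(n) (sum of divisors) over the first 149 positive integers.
Σ_{n ≤ 149} σ(n) = 18232

Compute σ(n) for each 1 ≤ n ≤ 149: σ(1) = 1, σ(2) = 3, σ(3) = 4, σ(4) = 7, σ(5) = 6, σ(6) = 12, σ(7) = 8, σ(8) = 15, σ(9) = 13, σ(10) = 18, σ(11) = 12, σ(12) = 28, σ(13) = 14, σ(14) = 24, σ(15) = 24, σ(16) = 31, σ(17) = 18, σ(18) = 39, σ(19) = 20, σ(20) = 42, σ(21) = 32, σ(22) = 36, σ(23) = 24, σ(24) = 60, σ(25) = 31, σ(26) = 42, σ(27) = 40, σ(28) = 56, σ(29) = 30, σ(30) = 72, σ(31) = 32, σ(32) = 63, σ(33) = 48, σ(34) = 54, σ(35) = 48, σ(36) = 91, σ(37) = 38, σ(38) = 60, σ(39) = 56, σ(40) = 90, σ(41) = 42, σ(42) = 96, σ(43) = 44, σ(44) = 84, σ(45) = 78, σ(46) = 72, σ(47) = 48, σ(48) = 124, σ(49) = 57, σ(50) = 93, σ(51) = 72, σ(52) = 98, σ(53) = 54, σ(54) = 120, σ(55) = 72, σ(56) = 120, σ(57) = 80, σ(58) = 90, σ(59) = 60, σ(60) = 168, σ(61) = 62, σ(62) = 96, σ(63) = 104, σ(64) = 127, σ(65) = 84, σ(66) = 144, σ(67) = 68, σ(68) = 126, σ(69) = 96, σ(70) = 144, σ(71) = 72, σ(72) = 195, σ(73) = 74, σ(74) = 114, σ(75) = 124, σ(76) = 140, σ(77) = 96, σ(78) = 168, σ(79) = 80, σ(80) = 186, σ(81) = 121, σ(82) = 126, σ(83) = 84, σ(84) = 224, σ(85) = 108, σ(86) = 132, σ(87) = 120, σ(88) = 180, σ(89) = 90, σ(90) = 234, σ(91) = 112, σ(92) = 168, σ(93) = 128, σ(94) = 144, σ(95) = 120, σ(96) = 252, σ(97) = 98, σ(98) = 171, σ(99) = 156, σ(100) = 217, σ(101) = 102, σ(102) = 216, σ(103) = 104, σ(104) = 210, σ(105) = 192, σ(106) = 162, σ(107) = 108, σ(108) = 280, σ(109) = 110, σ(110) = 216, σ(111) = 152, σ(112) = 248, σ(113) = 114, σ(114) = 240, σ(115) = 144, σ(116) = 210, σ(117) = 182, σ(118) = 180, σ(119) = 144, σ(120) = 360, σ(121) = 133, σ(122) = 186, σ(123) = 168, σ(124) = 224, σ(125) = 156, σ(126) = 312, σ(127) = 128, σ(128) = 255, σ(129) = 176, σ(130) = 252, σ(131) = 132, σ(132) = 336, σ(133) = 160, σ(134) = 204, σ(135) = 240, σ(136) = 270, σ(137) = 138, σ(138) = 288, σ(139) = 140, σ(140) = 336, σ(141) = 192, σ(142) = 216, σ(143) = 168, σ(144) = 403, σ(145) = 180, σ(146) = 222, σ(147) = 228, σ(148) = 266, σ(149) = 150. Summing all 149 values: 18232. (Average order: Σ_{n ≤ x} σ(n) ~ (π²/12) x². For x = 149, (π²/12)·149² ≈ 18259.59.)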